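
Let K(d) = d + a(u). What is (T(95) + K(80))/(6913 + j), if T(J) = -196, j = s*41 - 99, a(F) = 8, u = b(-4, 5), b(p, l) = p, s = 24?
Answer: -54/3899 ≈ -0.013850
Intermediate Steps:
u = -4
j = 885 (j = 24*41 - 99 = 984 - 99 = 885)
K(d) = 8 + d (K(d) = d + 8 = 8 + d)
(T(95) + K(80))/(6913 + j) = (-196 + (8 + 80))/(6913 + 885) = (-196 + 88)/7798 = -108*1/7798 = -54/3899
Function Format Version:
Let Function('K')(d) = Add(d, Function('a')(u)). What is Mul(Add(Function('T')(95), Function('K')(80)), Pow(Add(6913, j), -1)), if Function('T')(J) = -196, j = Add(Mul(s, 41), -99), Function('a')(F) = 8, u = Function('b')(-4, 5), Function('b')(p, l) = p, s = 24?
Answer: Rational(-54, 3899) ≈ -0.013850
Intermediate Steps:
u = -4
j = 885 (j = Add(Mul(24, 41), -99) = Add(984, -99) = 885)
Function('K')(d) = Add(8, d) (Function('K')(d) = Add(d, 8) = Add(8, d))
Mul(Add(Function('T')(95), Function('K')(80)), Pow(Add(6913, j), -1)) = Mul(Add(-196, Add(8, 80)), Pow(Add(6913, 885), -1)) = Mul(Add(-196, 88), Pow(7798, -1)) = Mul(-108, Rational(1, 7798)) = Rational(-54, 3899)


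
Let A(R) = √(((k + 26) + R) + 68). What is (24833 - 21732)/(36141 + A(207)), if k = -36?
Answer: 112073241/1306171616 - 3101*√265/1306171616 ≈ 0.085764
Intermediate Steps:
A(R) = √(58 + R) (A(R) = √(((-36 + 26) + R) + 68) = √((-10 + R) + 68) = √(58 + R))
(24833 - 21732)/(36141 + A(207)) = (24833 - 21732)/(36141 + √(58 + 207)) = 3101/(36141 + √265)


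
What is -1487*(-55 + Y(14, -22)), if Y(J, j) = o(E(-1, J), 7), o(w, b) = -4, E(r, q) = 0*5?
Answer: 87733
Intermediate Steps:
E(r, q) = 0
Y(J, j) = -4
-1487*(-55 + Y(14, -22)) = -1487*(-55 - 4) = -1487*(-59) = 87733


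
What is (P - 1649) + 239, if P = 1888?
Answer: 478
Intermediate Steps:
(P - 1649) + 239 = (1888 - 1649) + 239 = 239 + 239 = 478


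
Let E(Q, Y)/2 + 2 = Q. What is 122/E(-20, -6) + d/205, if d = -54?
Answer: -13693/4510 ≈ -3.0361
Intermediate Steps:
E(Q, Y) = -4 + 2*Q
122/E(-20, -6) + d/205 = 122/(-4 + 2*(-20)) - 54/205 = 122/(-4 - 40) - 54*1/205 = 122/(-44) - 54/205 = 122*(-1/44) - 54/205 = -61/22 - 54/205 = -13693/4510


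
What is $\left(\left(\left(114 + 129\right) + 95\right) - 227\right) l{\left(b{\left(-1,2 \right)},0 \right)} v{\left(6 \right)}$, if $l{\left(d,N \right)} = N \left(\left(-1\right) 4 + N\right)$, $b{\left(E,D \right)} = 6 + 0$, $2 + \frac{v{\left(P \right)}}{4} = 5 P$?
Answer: $0$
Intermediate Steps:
$v{\left(P \right)} = -8 + 20 P$ ($v{\left(P \right)} = -8 + 4 \cdot 5 P = -8 + 20 P$)
$b{\left(E,D \right)} = 6$
$l{\left(d,N \right)} = N \left(-4 + N\right)$
$\left(\left(\left(114 + 129\right) + 95\right) - 227\right) l{\left(b{\left(-1,2 \right)},0 \right)} v{\left(6 \right)} = \left(\left(\left(114 + 129\right) + 95\right) - 227\right) 0 \left(-4 + 0\right) \left(-8 + 20 \cdot 6\right) = \left(\left(243 + 95\right) - 227\right) 0 \left(-4\right) \left(-8 + 120\right) = \left(338 - 227\right) 0 \cdot 112 = 111 \cdot 0 = 0$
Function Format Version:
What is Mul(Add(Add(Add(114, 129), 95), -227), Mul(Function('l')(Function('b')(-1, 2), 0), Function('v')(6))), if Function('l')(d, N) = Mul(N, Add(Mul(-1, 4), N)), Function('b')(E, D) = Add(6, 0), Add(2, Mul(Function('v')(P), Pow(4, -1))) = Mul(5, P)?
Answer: 0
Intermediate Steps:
Function('v')(P) = Add(-8, Mul(20, P)) (Function('v')(P) = Add(-8, Mul(4, Mul(5, P))) = Add(-8, Mul(20, P)))
Function('b')(E, D) = 6
Function('l')(d, N) = Mul(N, Add(-4, N))
Mul(Add(Add(Add(114, 129), 95), -227), Mul(Function('l')(Function('b')(-1, 2), 0), Function('v')(6))) = Mul(Add(Add(Add(114, 129), 95), -227), Mul(Mul(0, Add(-4, 0)), Add(-8, Mul(20, 6)))) = Mul(Add(Add(243, 95), -227), Mul(Mul(0, -4), Add(-8, 120))) = Mul(Add(338, -227), Mul(0, 112)) = Mul(111, 0) = 0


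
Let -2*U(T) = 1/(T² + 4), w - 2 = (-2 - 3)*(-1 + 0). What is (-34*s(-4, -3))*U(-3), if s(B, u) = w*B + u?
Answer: -527/13 ≈ -40.538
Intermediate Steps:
w = 7 (w = 2 + (-2 - 3)*(-1 + 0) = 2 - 5*(-1) = 2 + 5 = 7)
s(B, u) = u + 7*B (s(B, u) = 7*B + u = u + 7*B)
U(T) = -1/(2*(4 + T²)) (U(T) = -1/(2*(T² + 4)) = -1/(2*(4 + T²)))
(-34*s(-4, -3))*U(-3) = (-34*(-3 + 7*(-4)))*(-1/(8 + 2*(-3)²)) = (-34*(-3 - 28))*(-1/(8 + 2*9)) = (-34*(-31))*(-1/(8 + 18)) = 1054*(-1/26) = -527/13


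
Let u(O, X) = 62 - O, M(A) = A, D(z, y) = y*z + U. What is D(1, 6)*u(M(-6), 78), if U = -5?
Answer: 68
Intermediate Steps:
D(z, y) = -5 + y*z (D(z, y) = y*z - 5 = -5 + y*z)
D(1, 6)*u(M(-6), 78) = (-5 + 6*1)*(62 - 1*(-6)) = (-5 + 6)*(62 + 6) = 1*68 = 68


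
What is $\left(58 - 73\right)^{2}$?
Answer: $225$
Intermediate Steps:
$\left(58 - 73\right)^{2} = \left(-15\right)^{2} = 225$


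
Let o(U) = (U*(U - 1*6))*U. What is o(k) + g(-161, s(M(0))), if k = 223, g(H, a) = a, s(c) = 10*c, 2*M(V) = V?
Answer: 10791193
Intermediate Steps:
M(V) = V/2
o(U) = U²*(-6 + U) (o(U) = (U*(U - 6))*U = (U*(-6 + U))*U = U²*(-6 + U))
o(k) + g(-161, s(M(0))) = 223²*(-6 + 223) + 10*((½)*0) = 49729*217 + 10*0 = 10791193 + 0 = 10791193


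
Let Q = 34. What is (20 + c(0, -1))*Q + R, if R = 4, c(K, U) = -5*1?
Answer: 514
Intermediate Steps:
c(K, U) = -5
(20 + c(0, -1))*Q + R = (20 - 5)*34 + 4 = 15*34 + 4 = 510 + 4 = 514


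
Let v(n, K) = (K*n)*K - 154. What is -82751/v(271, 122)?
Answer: -82751/4033410 ≈ -0.020516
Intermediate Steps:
v(n, K) = -154 + n*K**2 (v(n, K) = n*K**2 - 154 = -154 + n*K**2)
-82751/v(271, 122) = -82751/(-154 + 271*122**2) = -82751/(-154 + 271*14884) = -82751/(-154 + 4033564) = -82751/4033410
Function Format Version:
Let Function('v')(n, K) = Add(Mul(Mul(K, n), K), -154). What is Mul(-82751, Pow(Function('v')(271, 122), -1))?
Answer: Rational(-82751, 4033410) ≈ -0.020516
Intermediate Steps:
Function('v')(n, K) = Add(-154, Mul(n, Pow(K, 2))) (Function('v')(n, K) = Add(Mul(n, Pow(K, 2)), -154) = Add(-154, Mul(n, Pow(K, 2))))
Mul(-82751, Pow(Function('v')(271, 122), -1)) = Mul(-82751, Pow(Add(-154, Mul(271, Pow(122, 2))), -1)) = Mul(-82751, Pow(Add(-154, Mul(271, 14884)), -1)) = Mul(-82751, Pow(Add(-154, 4033564), -1)) = Mul(-82751, Pow(4033410, -1)) = Mul(-82751, Rational(1, 4033410)) = Rational(-82751, 4033410)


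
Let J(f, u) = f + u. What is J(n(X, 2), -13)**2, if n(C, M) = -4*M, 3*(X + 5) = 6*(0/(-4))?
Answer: 441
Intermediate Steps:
X = -5 (X = -5 + (6*(0/(-4)))/3 = -5 + (6*(0*(-1/4)))/3 = -5 + (6*0)/3 = -5 + (1/3)*0 = -5 + 0 = -5)
J(n(X, 2), -13)**2 = (-4*2 - 13)**2 = (-8 - 13)**2 = (-21)**2 = 441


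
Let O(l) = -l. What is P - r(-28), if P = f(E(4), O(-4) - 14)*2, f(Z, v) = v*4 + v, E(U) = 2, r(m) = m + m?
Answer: -44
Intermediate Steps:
r(m) = 2*m
f(Z, v) = 5*v (f(Z, v) = 4*v + v = 5*v)
P = -100 (P = (5*(-1*(-4) - 14))*2 = (5*(4 - 14))*2 = (5*(-10))*2 = -50*2 = -100)
P - r(-28) = -100 - 2*(-28) = -100 - 1*(-56) = -100 + 56 = -44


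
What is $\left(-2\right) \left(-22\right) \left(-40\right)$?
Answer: $-1760$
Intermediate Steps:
$\left(-2\right) \left(-22\right) \left(-40\right) = 44 \left(-40\right) = -1760$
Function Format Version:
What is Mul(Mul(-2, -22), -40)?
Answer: -1760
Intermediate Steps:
Mul(Mul(-2, -22), -40) = Mul(44, -40) = -1760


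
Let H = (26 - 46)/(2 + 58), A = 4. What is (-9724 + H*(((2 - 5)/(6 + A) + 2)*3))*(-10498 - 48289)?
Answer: 5717447259/10 ≈ 5.7174e+8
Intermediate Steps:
H = -⅓ (H = -20/60 = -20*1/60 = -⅓ ≈ -0.33333)
(-9724 + H*(((2 - 5)/(6 + A) + 2)*3))*(-10498 - 48289) = (-9724 - ((2 - 5)/(6 + 4) + 2)*3/3)*(-10498 - 48289) = (-9724 - (-3/10 + 2)*3/3)*(-58787) = (-9724 - 17*3/30)*(-58787) = (-9724 - ⅓*51/10)*(-58787) = (-9724 - 17/10)*(-58787) = -97257/10*(-58787) = 5717447259/10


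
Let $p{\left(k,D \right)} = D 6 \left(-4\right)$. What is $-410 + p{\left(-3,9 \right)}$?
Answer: $-626$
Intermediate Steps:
$p{\left(k,D \right)} = - 24 D$ ($p{\left(k,D \right)} = 6 D \left(-4\right) = - 24 D$)
$-410 + p{\left(-3,9 \right)} = -410 - 216 = -626$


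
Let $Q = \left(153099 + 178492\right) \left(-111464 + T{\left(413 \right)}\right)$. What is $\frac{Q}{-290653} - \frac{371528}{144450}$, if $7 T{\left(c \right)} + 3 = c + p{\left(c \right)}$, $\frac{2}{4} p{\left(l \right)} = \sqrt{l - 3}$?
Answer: $\frac{18676087066536806}{146946890475} - \frac{663182 \sqrt{410}}{2034571} \approx 1.2709 \cdot 10^{5}$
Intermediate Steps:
$p{\left(l \right)} = 2 \sqrt{-3 + l}$ ($p{\left(l \right)} = 2 \sqrt{l - 3} = 2 \sqrt{-3 + l}$)
$T{\left(c \right)} = - \frac{3}{7} + \frac{c}{7} + \frac{2 \sqrt{-3 + c}}{7}$ ($T{\left(c \right)} = - \frac{3}{7} + \frac{c + 2 \sqrt{-3 + c}}{7} = - \frac{3}{7} + \left(\frac{c}{7} + \frac{2 \sqrt{-3 + c}}{7}\right) = - \frac{3}{7} + \frac{c}{7} + \frac{2 \sqrt{-3 + c}}{7}$)
$Q = - \frac{258587262258}{7} + \frac{663182 \sqrt{410}}{7}$ ($Q = \left(153099 + 178492\right) \left(-111464 + \left(- \frac{3}{7} + \frac{1}{7} \cdot 413 + \frac{2 \sqrt{-3 + 413}}{7}\right)\right) = 331591 \left(-111464 + \left(- \frac{3}{7} + 59 + \frac{2 \sqrt{410}}{7}\right)\right) = 331591 \left(-111464 + \left(\frac{410}{7} + \frac{2 \sqrt{410}}{7}\right)\right) = 331591 \left(- \frac{779838}{7} + \frac{2 \sqrt{410}}{7}\right) = - \frac{258587262258}{7} + \frac{663182 \sqrt{410}}{7} \approx -3.6939 \cdot 10^{10}$)
$\frac{Q}{-290653} - \frac{371528}{144450} = \frac{- \frac{258587262258}{7} + \frac{663182 \sqrt{410}}{7}}{-290653} - \frac{371528}{144450} = \left(- \frac{258587262258}{7} + \frac{663182 \sqrt{410}}{7}\right) \left(- \frac{1}{290653}\right) - \frac{185764}{72225} = \left(\frac{258587262258}{2034571} - \frac{663182 \sqrt{410}}{2034571}\right) - \frac{185764}{72225} = \frac{18676087066536806}{146946890475} - \frac{663182 \sqrt{410}}{2034571}$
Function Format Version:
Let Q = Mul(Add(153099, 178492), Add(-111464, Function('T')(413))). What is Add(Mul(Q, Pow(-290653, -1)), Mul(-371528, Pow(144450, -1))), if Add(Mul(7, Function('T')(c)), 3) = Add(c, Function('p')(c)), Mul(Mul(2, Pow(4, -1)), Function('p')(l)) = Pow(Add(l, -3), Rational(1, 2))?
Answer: Add(Rational(18676087066536806, 146946890475), Mul(Rational(-663182, 2034571), Pow(410, Rational(1, 2)))) ≈ 1.2709e+5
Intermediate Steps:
Function('p')(l) = Mul(2, Pow(Add(-3, l), Rational(1, 2))) (Function('p')(l) = Mul(2, Pow(Add(l, -3), Rational(1, 2))) = Mul(2, Pow(Add(-3, l), Rational(1, 2))))
Function('T')(c) = Add(Rational(-3, 7), Mul(Rational(1, 7), c), Mul(Rational(2, 7), Pow(Add(-3, c), Rational(1, 2)))) (Function('T')(c) = Add(Rational(-3, 7), Mul(Rational(1, 7), Add(c, Mul(2, Pow(Add(-3, c), Rational(1, 2)))))) = Add(Rational(-3, 7), Add(Mul(Rational(1, 7), c), Mul(Rational(2, 7), Pow(Add(-3, c), Rational(1, 2))))) = Add(Rational(-3, 7), Mul(Rational(1, 7), c), Mul(Rational(2, 7), Pow(Add(-3, c), Rational(1, 2)))))
Q = Add(Rational(-258587262258, 7), Mul(Rational(663182, 7), Pow(410, Rational(1, 2)))) (Q = Mul(Add(153099, 178492), Add(-111464, Add(Rational(-3, 7), Mul(Rational(1, 7), 413), Mul(Rational(2, 7), Pow(Add(-3, 413), Rational(1, 2)))))) = Mul(331591, Add(-111464, Add(Rational(-3, 7), 59, Mul(Rational(2, 7), Pow(410, Rational(1, 2)))))) = Mul(331591, Add(-111464, Add(Rational(410, 7), Mul(Rational(2, 7), Pow(410, Rational(1, 2)))))) = Mul(331591, Add(Rational(-779838, 7), Mul(Rational(2, 7), Pow(410, Rational(1, 2))))) = Add(Rational(-258587262258, 7), Mul(Rational(663182, 7), Pow(410, Rational(1, 2)))) ≈ -3.6939e+10)
Add(Mul(Q, Pow(-290653, -1)), Mul(-371528, Pow(144450, -1))) = Add(Mul(Add(Rational(-258587262258, 7), Mul(Rational(663182, 7), Pow(410, Rational(1, 2)))), Pow(-290653, -1)), Mul(-371528, Pow(144450, -1))) = Add(Mul(Add(Rational(-258587262258, 7), Mul(Rational(663182, 7), Pow(410, Rational(1, 2)))), Rational(-1, 290653)), Mul(-371528, Rational(1, 144450))) = Add(Add(Rational(258587262258, 2034571), Mul(Rational(-663182, 2034571), Pow(410, Rational(1, 2)))), Rational(-185764, 72225)) = Add(Rational(18676087066536806, 146946890475), Mul(Rational(-663182, 2034571), Pow(410, Rational(1, 2))))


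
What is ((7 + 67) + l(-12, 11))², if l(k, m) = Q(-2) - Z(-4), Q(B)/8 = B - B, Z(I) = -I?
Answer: 4900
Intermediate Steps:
Q(B) = 0 (Q(B) = 8*(B - B) = 8*0 = 0)
l(k, m) = -4 (l(k, m) = 0 - (-1)*(-4) = 0 - 1*4 = 0 - 4 = -4)
((7 + 67) + l(-12, 11))² = ((7 + 67) - 4)² = (74 - 4)² = 70² = 4900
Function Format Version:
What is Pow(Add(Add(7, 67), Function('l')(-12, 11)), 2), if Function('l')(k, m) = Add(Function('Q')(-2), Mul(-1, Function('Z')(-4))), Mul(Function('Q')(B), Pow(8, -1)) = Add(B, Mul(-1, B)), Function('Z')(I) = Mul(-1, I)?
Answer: 4900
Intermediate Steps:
Function('Q')(B) = 0 (Function('Q')(B) = Mul(8, Add(B, Mul(-1, B))) = Mul(8, 0) = 0)
Function('l')(k, m) = -4 (Function('l')(k, m) = Add(0, Mul(-1, Mul(-1, -4))) = Add(0, Mul(-1, 4)) = Add(0, -4) = -4)
Pow(Add(Add(7, 67), Function('l')(-12, 11)), 2) = Pow(Add(Add(7, 67), -4), 2) = Pow(Add(74, -4), 2) = Pow(70, 2) = 4900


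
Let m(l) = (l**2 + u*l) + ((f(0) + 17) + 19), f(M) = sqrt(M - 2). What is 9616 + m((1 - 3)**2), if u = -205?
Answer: 8848 + I*sqrt(2) ≈ 8848.0 + 1.4142*I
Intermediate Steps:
f(M) = sqrt(-2 + M)
m(l) = 36 + l**2 - 205*l + I*sqrt(2) (m(l) = (l**2 - 205*l) + ((sqrt(-2 + 0) + 17) + 19) = (l**2 - 205*l) + ((sqrt(-2) + 17) + 19) = (l**2 - 205*l) + ((I*sqrt(2) + 17) + 19) = (l**2 - 205*l) + ((17 + I*sqrt(2)) + 19) = (l**2 - 205*l) + (36 + I*sqrt(2)) = 36 + l**2 - 205*l + I*sqrt(2))
9616 + m((1 - 3)**2) = 9616 + (36 + ((1 - 3)**2)**2 - 205*(1 - 3)**2 + I*sqrt(2)) = 9616 + (36 + ((-2)**2)**2 - 205*(-2)**2 + I*sqrt(2)) = 9616 + (36 + 4**2 - 205*4 + I*sqrt(2)) = 9616 + (36 + 16 - 820 + I*sqrt(2)) = 9616 + (-768 + I*sqrt(2)) = 8848 + I*sqrt(2)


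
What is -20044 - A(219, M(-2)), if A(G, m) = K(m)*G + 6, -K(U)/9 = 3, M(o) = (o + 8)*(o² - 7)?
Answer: -14137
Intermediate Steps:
M(o) = (-7 + o²)*(8 + o) (M(o) = (8 + o)*(-7 + o²) = (-7 + o²)*(8 + o))
K(U) = -27 (K(U) = -9*3 = -27)
A(G, m) = 6 - 27*G (A(G, m) = -27*G + 6 = 6 - 27*G)
-20044 - A(219, M(-2)) = -20044 - (6 - 27*219) = -20044 - (6 - 5913) = -20044 - 1*(-5907) = -20044 + 5907 = -14137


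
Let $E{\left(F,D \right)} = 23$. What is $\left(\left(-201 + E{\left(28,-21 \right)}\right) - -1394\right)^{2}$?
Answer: $1478656$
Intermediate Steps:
$\left(\left(-201 + E{\left(28,-21 \right)}\right) - -1394\right)^{2} = \left(\left(-201 + 23\right) - -1394\right)^{2} = \left(-178 + 1394\right)^{2} = 1216^{2} = 1478656$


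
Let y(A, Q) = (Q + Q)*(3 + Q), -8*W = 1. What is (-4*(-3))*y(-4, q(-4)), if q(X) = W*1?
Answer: -69/8 ≈ -8.6250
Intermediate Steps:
W = -⅛ (W = -⅛*1 = -⅛ ≈ -0.12500)
q(X) = -⅛ (q(X) = -⅛*1 = -⅛)
y(A, Q) = 2*Q*(3 + Q) (y(A, Q) = (2*Q)*(3 + Q) = 2*Q*(3 + Q))
(-4*(-3))*y(-4, q(-4)) = (-4*(-3))*(2*(-⅛)*(3 - ⅛)) = 12*(2*(-⅛)*(23/8)) = 12*(-23/32) = -69/8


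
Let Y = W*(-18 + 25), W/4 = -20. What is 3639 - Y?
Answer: 4199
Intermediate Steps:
W = -80 (W = 4*(-20) = -80)
Y = -560 (Y = -80*(-18 + 25) = -80*7 = -560)
3639 - Y = 3639 - 1*(-560) = 3639 + 560 = 4199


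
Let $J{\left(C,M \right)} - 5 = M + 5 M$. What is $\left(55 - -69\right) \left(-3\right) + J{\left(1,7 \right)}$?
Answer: $-325$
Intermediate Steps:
$J{\left(C,M \right)} = 5 + 6 M$ ($J{\left(C,M \right)} = 5 + \left(M + 5 M\right) = 5 + 6 M$)
$\left(55 - -69\right) \left(-3\right) + J{\left(1,7 \right)} = \left(55 - -69\right) \left(-3\right) + \left(5 + 6 \cdot 7\right) = \left(55 + 69\right) \left(-3\right) + \left(5 + 42\right) = 124 \left(-3\right) + 47 = -372 + 47 = -325$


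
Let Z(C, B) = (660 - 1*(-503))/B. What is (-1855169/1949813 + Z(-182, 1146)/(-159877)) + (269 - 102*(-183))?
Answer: 6764053837743168893/357242869939146 ≈ 18934.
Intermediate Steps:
Z(C, B) = 1163/B (Z(C, B) = (660 + 503)/B = 1163/B)
(-1855169/1949813 + Z(-182, 1146)/(-159877)) + (269 - 102*(-183)) = (-1855169/1949813 + (1163/1146)/(-159877)) + (269 - 102*(-183)) = (-1855169*1/1949813 + (1163*(1/1146))*(-1/159877)) + (269 + 18666) = (-1855169/1949813 + (1163/1146)*(-1/159877)) + 18935 = (-1855169/1949813 - 1163/183219042) + 18935 = -339904554560617/357242869939146 + 18935 = 6764053837743168893/357242869939146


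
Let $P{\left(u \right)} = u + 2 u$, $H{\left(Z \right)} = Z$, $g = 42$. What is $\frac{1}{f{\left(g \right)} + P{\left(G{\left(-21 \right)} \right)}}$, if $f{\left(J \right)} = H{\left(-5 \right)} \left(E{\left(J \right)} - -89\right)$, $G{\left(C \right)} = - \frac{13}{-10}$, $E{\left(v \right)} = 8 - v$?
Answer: $- \frac{10}{2711} \approx -0.0036887$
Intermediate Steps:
$G{\left(C \right)} = \frac{13}{10}$ ($G{\left(C \right)} = \left(-13\right) \left(- \frac{1}{10}\right) = \frac{13}{10}$)
$P{\left(u \right)} = 3 u$
$f{\left(J \right)} = -485 + 5 J$ ($f{\left(J \right)} = - 5 \left(\left(8 - J\right) - -89\right) = - 5 \left(\left(8 - J\right) + 89\right) = - 5 \left(97 - J\right) = -485 + 5 J$)
$\frac{1}{f{\left(g \right)} + P{\left(G{\left(-21 \right)} \right)}} = \frac{1}{\left(-485 + 5 \cdot 42\right) + 3 \cdot \frac{13}{10}} = \frac{1}{\left(-485 + 210\right) + \frac{39}{10}} = \frac{1}{-275 + \frac{39}{10}} = \frac{1}{- \frac{2711}{10}} = - \frac{10}{2711}$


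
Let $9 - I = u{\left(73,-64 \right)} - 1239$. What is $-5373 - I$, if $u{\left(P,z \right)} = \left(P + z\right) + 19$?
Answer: $-6593$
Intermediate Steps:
$u{\left(P,z \right)} = 19 + P + z$
$I = 1220$ ($I = 9 - \left(\left(19 + 73 - 64\right) - 1239\right) = 9 - \left(28 - 1239\right) = 9 - -1211 = 9 + 1211 = 1220$)
$-5373 - I = -5373 - 1220 = -6593$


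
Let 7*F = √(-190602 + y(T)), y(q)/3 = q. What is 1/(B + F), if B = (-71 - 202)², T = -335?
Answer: 93639/6978825944 - 119*I*√663/272174211816 ≈ 1.3418e-5 - 1.1258e-8*I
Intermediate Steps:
y(q) = 3*q
F = 17*I*√663/7 (F = √(-190602 + 3*(-335))/7 = √(-190602 - 1005)/7 = √(-191607)/7 = (17*I*√663)/7 = 17*I*√663/7 ≈ 62.533*I)
B = 74529 (B = (-273)² = 74529)
1/(B + F) = 1/(74529 + 17*I*√663/7)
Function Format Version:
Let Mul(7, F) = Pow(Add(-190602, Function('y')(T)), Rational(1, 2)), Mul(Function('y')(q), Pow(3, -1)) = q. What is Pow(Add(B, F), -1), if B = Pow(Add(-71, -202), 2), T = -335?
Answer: Add(Rational(93639, 6978825944), Mul(Rational(-119, 272174211816), I, Pow(663, Rational(1, 2)))) ≈ Add(1.3418e-5, Mul(-1.1258e-8, I))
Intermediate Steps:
Function('y')(q) = Mul(3, q)
F = Mul(Rational(17, 7), I, Pow(663, Rational(1, 2))) (F = Mul(Rational(1, 7), Pow(Add(-190602, Mul(3, -335)), Rational(1, 2))) = Mul(Rational(1, 7), Pow(Add(-190602, -1005), Rational(1, 2))) = Mul(Rational(1, 7), Pow(-191607, Rational(1, 2))) = Mul(Rational(1, 7), Mul(17, I, Pow(663, Rational(1, 2)))) = Mul(Rational(17, 7), I, Pow(663, Rational(1, 2))) ≈ Mul(62.533, I))
B = 74529 (B = Pow(-273, 2) = 74529)
Pow(Add(B, F), -1) = Pow(Add(74529, Mul(Rational(17, 7), I, Pow(663, Rational(1, 2)))), -1)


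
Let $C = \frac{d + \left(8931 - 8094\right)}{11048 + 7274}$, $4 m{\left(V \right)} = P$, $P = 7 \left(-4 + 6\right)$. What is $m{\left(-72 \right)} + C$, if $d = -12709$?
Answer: $\frac{52255}{18322} \approx 2.852$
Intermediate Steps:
$P = 14$ ($P = 7 \cdot 2 = 14$)
$m{\left(V \right)} = \frac{7}{2}$ ($m{\left(V \right)} = \frac{1}{4} \cdot 14 = \frac{7}{2}$)
$C = - \frac{5936}{9161}$ ($C = \frac{-12709 + \left(8931 - 8094\right)}{11048 + 7274} = \frac{-12709 + \left(8931 - 8094\right)}{18322} = \left(-12709 + 837\right) \frac{1}{18322} = \left(-11872\right) \frac{1}{18322} = - \frac{5936}{9161} \approx -0.64796$)
$m{\left(-72 \right)} + C = \frac{7}{2} - \frac{5936}{9161} = \frac{52255}{18322}$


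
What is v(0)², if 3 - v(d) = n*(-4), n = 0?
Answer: 9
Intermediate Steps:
v(d) = 3 (v(d) = 3 - 0*(-4) = 3 - 1*0 = 3 + 0 = 3)
v(0)² = 3² = 9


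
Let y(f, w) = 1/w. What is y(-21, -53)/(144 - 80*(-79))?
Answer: -1/342592 ≈ -2.9189e-6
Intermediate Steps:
y(-21, -53)/(144 - 80*(-79)) = 1/((-53)*(144 - 80*(-79))) = -1/(53*(144 + 6320)) = -1/53/6464 = -1/53*1/6464 = -1/342592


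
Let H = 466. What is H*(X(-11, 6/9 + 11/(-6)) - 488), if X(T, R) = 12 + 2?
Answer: -220884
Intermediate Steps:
X(T, R) = 14
H*(X(-11, 6/9 + 11/(-6)) - 488) = 466*(14 - 488) = 466*(-474) = -220884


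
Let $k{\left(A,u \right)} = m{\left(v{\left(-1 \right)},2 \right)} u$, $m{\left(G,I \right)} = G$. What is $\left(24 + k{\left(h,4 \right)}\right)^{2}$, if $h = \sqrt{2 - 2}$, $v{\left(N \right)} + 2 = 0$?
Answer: $256$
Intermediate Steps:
$v{\left(N \right)} = -2$ ($v{\left(N \right)} = -2 + 0 = -2$)
$h = 0$ ($h = \sqrt{0} = 0$)
$k{\left(A,u \right)} = - 2 u$
$\left(24 + k{\left(h,4 \right)}\right)^{2} = \left(24 - 8\right)^{2} = 16^{2} = 256$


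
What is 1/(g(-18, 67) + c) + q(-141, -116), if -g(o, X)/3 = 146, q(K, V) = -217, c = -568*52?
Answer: -6504359/29974 ≈ -217.00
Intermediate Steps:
c = -29536
g(o, X) = -438 (g(o, X) = -3*146 = -438)
1/(g(-18, 67) + c) + q(-141, -116) = 1/(-438 - 29536) - 217 = 1/(-29974) - 217 = -1/29974 - 217 = -6504359/29974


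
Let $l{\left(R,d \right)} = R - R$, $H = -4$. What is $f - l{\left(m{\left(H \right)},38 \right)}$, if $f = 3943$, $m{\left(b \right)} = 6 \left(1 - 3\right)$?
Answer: $3943$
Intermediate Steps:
$m{\left(b \right)} = -12$ ($m{\left(b \right)} = 6 \left(-2\right) = -12$)
$l{\left(R,d \right)} = 0$
$f - l{\left(m{\left(H \right)},38 \right)} = 3943 - 0 = 3943 + 0 = 3943$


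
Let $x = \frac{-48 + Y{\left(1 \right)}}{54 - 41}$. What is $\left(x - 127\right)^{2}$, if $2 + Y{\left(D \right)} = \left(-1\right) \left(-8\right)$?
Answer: $\frac{2866249}{169} \approx 16960.0$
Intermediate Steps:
$Y{\left(D \right)} = 6$ ($Y{\left(D \right)} = -2 - -8 = -2 + 8 = 6$)
$x = - \frac{42}{13}$ ($x = \frac{-48 + 6}{54 - 41} = - \frac{42}{13} \approx -3.2308$)
$\left(x - 127\right)^{2} = \left(- \frac{42}{13} - 127\right)^{2} = \left(- \frac{1693}{13}\right)^{2} = \frac{2866249}{169}$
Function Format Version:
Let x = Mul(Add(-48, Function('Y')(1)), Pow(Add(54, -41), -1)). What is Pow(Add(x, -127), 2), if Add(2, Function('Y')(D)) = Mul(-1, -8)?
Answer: Rational(2866249, 169) ≈ 16960.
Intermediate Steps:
Function('Y')(D) = 6 (Function('Y')(D) = Add(-2, Mul(-1, -8)) = Add(-2, 8) = 6)
x = Rational(-42, 13) (x = Mul(Add(-48, 6), Pow(Add(54, -41), -1)) = Mul(-42, Pow(13, -1)) = Mul(-42, Rational(1, 13)) = Rational(-42, 13) ≈ -3.2308)
Pow(Add(x, -127), 2) = Pow(Add(Rational(-42, 13), -127), 2) = Pow(Rational(-1693, 13), 2) = Rational(2866249, 169)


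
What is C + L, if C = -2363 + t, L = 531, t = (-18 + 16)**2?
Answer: -1828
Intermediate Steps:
t = 4 (t = (-2)**2 = 4)
C = -2359 (C = -2363 + 4 = -2359)
C + L = -2359 + 531 = -1828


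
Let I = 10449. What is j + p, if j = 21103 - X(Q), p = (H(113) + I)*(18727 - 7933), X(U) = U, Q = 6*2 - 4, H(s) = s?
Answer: 114027323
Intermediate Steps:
Q = 8 (Q = 12 - 4 = 8)
p = 114006228 (p = (113 + 10449)*(18727 - 7933) = 10562*10794 = 114006228)
j = 21095 (j = 21103 - 1*8 = 21103 - 8 = 21095)
j + p = 21095 + 114006228 = 114027323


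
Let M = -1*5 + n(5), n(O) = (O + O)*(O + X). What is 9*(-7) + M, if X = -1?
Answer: -28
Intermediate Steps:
n(O) = 2*O*(-1 + O) (n(O) = (O + O)*(O - 1) = (2*O)*(-1 + O) = 2*O*(-1 + O))
M = 35 (M = -1*5 + 2*5*(-1 + 5) = -5 + 2*5*4 = -5 + 40 = 35)
9*(-7) + M = 9*(-7) + 35 = -63 + 35 = -28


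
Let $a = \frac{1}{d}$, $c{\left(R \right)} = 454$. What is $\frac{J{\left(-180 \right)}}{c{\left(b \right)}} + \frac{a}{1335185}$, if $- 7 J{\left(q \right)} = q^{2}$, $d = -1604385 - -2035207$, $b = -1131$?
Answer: $- \frac{1331239795361773}{130576545359890} \approx -10.195$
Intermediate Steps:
$d = 430822$ ($d = -1604385 + 2035207 = 430822$)
$a = \frac{1}{430822} \approx 2.3211 \cdot 10^{-6}$
$J{\left(q \right)} = - \frac{q^{2}}{7}$
$\frac{J{\left(-180 \right)}}{c{\left(b \right)}} + \frac{a}{1335185} = \frac{\left(- \frac{1}{7}\right) \left(-180\right)^{2}}{454} + \frac{1}{430822 \cdot 1335185} = \left(- \frac{1}{7}\right) 32400 \cdot \frac{1}{454} + \frac{1}{430822} \cdot \frac{1}{1335185} = \left(- \frac{32400}{7}\right) \frac{1}{454} + \frac{1}{575227072070} = - \frac{16200}{1589} + \frac{1}{575227072070} = - \frac{1331239795361773}{130576545359890}$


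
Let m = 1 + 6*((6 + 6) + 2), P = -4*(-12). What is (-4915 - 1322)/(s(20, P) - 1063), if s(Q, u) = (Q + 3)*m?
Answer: -6237/892 ≈ -6.9921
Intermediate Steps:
P = 48
m = 85 (m = 1 + 6*(12 + 2) = 1 + 6*14 = 1 + 84 = 85)
s(Q, u) = 255 + 85*Q (s(Q, u) = (Q + 3)*85 = (3 + Q)*85 = 255 + 85*Q)
(-4915 - 1322)/(s(20, P) - 1063) = (-4915 - 1322)/((255 + 85*20) - 1063) = -6237/((255 + 1700) - 1063) = -6237/(1955 - 1063) = -6237/892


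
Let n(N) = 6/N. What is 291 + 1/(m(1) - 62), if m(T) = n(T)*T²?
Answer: 16295/56 ≈ 290.98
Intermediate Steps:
m(T) = 6*T (m(T) = (6/T)*T² = 6*T)
291 + 1/(m(1) - 62) = 291 + 1/(6*1 - 62) = 291 + 1/(6 - 62) = 291 + 1/(-56) = 291 - 1/56 = 16295/56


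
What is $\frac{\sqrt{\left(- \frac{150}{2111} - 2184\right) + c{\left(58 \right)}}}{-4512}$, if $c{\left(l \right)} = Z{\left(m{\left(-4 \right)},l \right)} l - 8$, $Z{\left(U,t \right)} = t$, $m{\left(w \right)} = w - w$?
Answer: $- \frac{\sqrt{5222491562}}{9524832} \approx -0.0075872$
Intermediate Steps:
$m{\left(w \right)} = 0$
$c{\left(l \right)} = -8 + l^{2}$ ($c{\left(l \right)} = l l - 8 = l^{2} - 8 = -8 + l^{2}$)
$\frac{\sqrt{\left(- \frac{150}{2111} - 2184\right) + c{\left(58 \right)}}}{-4512} = \frac{\sqrt{\left(- \frac{150}{2111} - 2184\right) - \left(8 - 58^{2}\right)}}{-4512} = \sqrt{\left(\left(-150\right) \frac{1}{2111} - 2184\right) + \left(-8 + 3364\right)} \left(- \frac{1}{4512}\right) = \sqrt{\left(- \frac{150}{2111} - 2184\right) + 3356} \left(- \frac{1}{4512}\right) = \sqrt{- \frac{4610574}{2111} + 3356} \left(- \frac{1}{4512}\right) = \sqrt{\frac{2473942}{2111}} \left(- \frac{1}{4512}\right) = \frac{\sqrt{5222491562}}{2111} \left(- \frac{1}{4512}\right) = - \frac{\sqrt{5222491562}}{9524832}$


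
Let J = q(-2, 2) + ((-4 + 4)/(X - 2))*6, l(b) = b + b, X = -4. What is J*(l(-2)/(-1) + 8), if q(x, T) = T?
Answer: 24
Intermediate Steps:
l(b) = 2*b
J = 2 (J = 2 + ((-4 + 4)/(-4 - 2))*6 = 2 + (0/(-6))*6 = 2 + (0*(-⅙))*6 = 2 + 0*6 = 2 + 0 = 2)
J*(l(-2)/(-1) + 8) = 2*((2*(-2))/(-1) + 8) = 2*(-4*(-1) + 8) = 2*(4 + 8) = 2*12 = 24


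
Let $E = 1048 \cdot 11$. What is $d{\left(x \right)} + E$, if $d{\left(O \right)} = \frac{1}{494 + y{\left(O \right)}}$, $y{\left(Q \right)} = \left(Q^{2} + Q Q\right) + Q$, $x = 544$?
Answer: $\frac{6835066481}{592910} \approx 11528.0$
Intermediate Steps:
$y{\left(Q \right)} = Q + 2 Q^{2}$ ($y{\left(Q \right)} = \left(Q^{2} + Q^{2}\right) + Q = 2 Q^{2} + Q = Q + 2 Q^{2}$)
$d{\left(O \right)} = \frac{1}{494 + O \left(1 + 2 O\right)}$
$E = 11528$
$d{\left(x \right)} + E = \frac{1}{494 + 544 \left(1 + 2 \cdot 544\right)} + 11528 = \frac{1}{494 + 544 \left(1 + 1088\right)} + 11528 = \frac{1}{494 + 544 \cdot 1089} + 11528 = \frac{1}{494 + 592416} + 11528 = \frac{1}{592910} + 11528 = \frac{6835066481}{592910}$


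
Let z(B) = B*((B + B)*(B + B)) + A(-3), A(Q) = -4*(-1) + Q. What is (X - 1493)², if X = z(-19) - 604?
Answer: 872139024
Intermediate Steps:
A(Q) = 4 + Q
z(B) = 1 + 4*B³ (z(B) = B*((B + B)*(B + B)) + (4 - 3) = B*((2*B)*(2*B)) + 1 = B*(4*B²) + 1 = 4*B³ + 1 = 1 + 4*B³)
X = -28039 (X = (1 + 4*(-19)³) - 604 = (1 + 4*(-6859)) - 604 = (1 - 27436) - 604 = -27435 - 604 = -28039)
(X - 1493)² = (-28039 - 1493)² = (-29532)² = 872139024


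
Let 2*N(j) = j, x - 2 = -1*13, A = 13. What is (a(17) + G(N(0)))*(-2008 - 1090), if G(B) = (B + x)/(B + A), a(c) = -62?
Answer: 2531066/13 ≈ 1.9470e+5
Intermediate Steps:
x = -11 (x = 2 - 1*13 = 2 - 13 = -11)
N(j) = j/2
G(B) = (-11 + B)/(13 + B) (G(B) = (B - 11)/(B + 13) = (-11 + B)/(13 + B))
(a(17) + G(N(0)))*(-2008 - 1090) = (-62 + (-11 + (½)*0)/(13 + (½)*0))*(-2008 - 1090) = (-62 + (-11 + 0)/(13 + 0))*(-3098) = (-62 - 11/13)*(-3098) = -817/13*(-3098) = 2531066/13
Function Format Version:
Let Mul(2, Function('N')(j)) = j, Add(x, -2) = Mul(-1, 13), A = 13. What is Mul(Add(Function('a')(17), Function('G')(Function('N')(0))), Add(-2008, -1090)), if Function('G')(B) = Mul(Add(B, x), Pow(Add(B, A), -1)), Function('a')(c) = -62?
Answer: Rational(2531066, 13) ≈ 1.9470e+5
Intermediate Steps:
x = -11 (x = Add(2, Mul(-1, 13)) = Add(2, -13) = -11)
Function('N')(j) = Mul(Rational(1, 2), j)
Function('G')(B) = Mul(Pow(Add(13, B), -1), Add(-11, B)) (Function('G')(B) = Mul(Add(B, -11), Pow(Add(B, 13), -1)) = Mul(Add(-11, B), Pow(Add(13, B), -1)) = Mul(Pow(Add(13, B), -1), Add(-11, B)))
Mul(Add(Function('a')(17), Function('G')(Function('N')(0))), Add(-2008, -1090)) = Mul(Add(-62, Mul(Pow(Add(13, Mul(Rational(1, 2), 0)), -1), Add(-11, Mul(Rational(1, 2), 0)))), Add(-2008, -1090)) = Mul(Add(-62, Mul(Pow(Add(13, 0), -1), Add(-11, 0))), -3098) = Mul(Add(-62, Mul(Pow(13, -1), -11)), -3098) = Mul(Add(-62, Mul(Rational(1, 13), -11)), -3098) = Mul(Add(-62, Rational(-11, 13)), -3098) = Mul(Rational(-817, 13), -3098) = Rational(2531066, 13)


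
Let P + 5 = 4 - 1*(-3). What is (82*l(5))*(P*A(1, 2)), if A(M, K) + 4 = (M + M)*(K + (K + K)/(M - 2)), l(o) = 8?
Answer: -10496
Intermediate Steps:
P = 2 (P = -5 + (4 - 1*(-3)) = -5 + (4 + 3) = -5 + 7 = 2)
A(M, K) = -4 + 2*M*(K + 2*K/(-2 + M)) (A(M, K) = -4 + (M + M)*(K + (K + K)/(M - 2)) = -4 + (2*M)*(K + (2*K)/(-2 + M)) = -4 + (2*M)*(K + 2*K/(-2 + M)) = -4 + 2*M*(K + 2*K/(-2 + M)))
(82*l(5))*(P*A(1, 2)) = (82*8)*(2*(2*(4 - 2*1 + 2*1²)/(-2 + 1))) = 656*(2*(2*(4 - 2 + 2*1)/(-1))) = 656*(2*(2*(-1)*(4 - 2 + 2))) = 656*(2*(2*(-1)*4)) = 656*(2*(-8)) = 656*(-16) = -10496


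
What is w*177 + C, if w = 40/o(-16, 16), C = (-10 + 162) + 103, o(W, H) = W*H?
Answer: 7275/32 ≈ 227.34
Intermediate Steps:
o(W, H) = H*W
C = 255 (C = 152 + 103 = 255)
w = -5/32 (w = 40/((16*(-16))) = 40/(-256) = 40*(-1/256) = -5/32 ≈ -0.15625)
w*177 + C = -5/32*177 + 255 = -885/32 + 255 = 7275/32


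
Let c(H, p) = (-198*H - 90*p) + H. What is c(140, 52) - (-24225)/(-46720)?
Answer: -301442285/9344 ≈ -32261.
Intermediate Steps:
c(H, p) = -197*H - 90*p
c(140, 52) - (-24225)/(-46720) = (-197*140 - 90*52) - (-24225)/(-46720) = (-27580 - 4680) - (-24225)*(-1)/46720 = -32260 - 1*4845/9344 = -32260 - 4845/9344 = -301442285/9344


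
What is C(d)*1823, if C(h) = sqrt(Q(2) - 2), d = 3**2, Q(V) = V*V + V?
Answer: 3646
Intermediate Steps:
Q(V) = V + V**2 (Q(V) = V**2 + V = V + V**2)
d = 9
C(h) = 2 (C(h) = sqrt(2*(1 + 2) - 2) = sqrt(2*3 - 2) = sqrt(6 - 2) = sqrt(4) = 2)
C(d)*1823 = 2*1823 = 3646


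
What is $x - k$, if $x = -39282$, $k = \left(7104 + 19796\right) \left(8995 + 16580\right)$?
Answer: $-688006782$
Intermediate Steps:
$k = 687967500$ ($k = 26900 \cdot 25575 = 687967500$)
$x - k = -39282 - 687967500 = -688006782$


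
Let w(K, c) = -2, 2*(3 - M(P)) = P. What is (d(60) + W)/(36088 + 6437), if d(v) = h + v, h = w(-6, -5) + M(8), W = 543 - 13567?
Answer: -12967/42525 ≈ -0.30493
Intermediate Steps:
M(P) = 3 - P/2
W = -13024
h = -3 (h = -2 + (3 - 1/2*8) = -2 + (3 - 4) = -2 - 1 = -3)
d(v) = -3 + v
(d(60) + W)/(36088 + 6437) = ((-3 + 60) - 13024)/(36088 + 6437) = (57 - 13024)/42525 = -12967*1/42525 = -12967/42525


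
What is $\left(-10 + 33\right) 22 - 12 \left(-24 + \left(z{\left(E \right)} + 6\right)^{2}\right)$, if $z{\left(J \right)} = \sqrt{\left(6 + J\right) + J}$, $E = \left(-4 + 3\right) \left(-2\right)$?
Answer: $242 - 144 \sqrt{10} \approx -213.37$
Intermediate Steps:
$E = 2$ ($E = \left(-1\right) \left(-2\right) = 2$)
$z{\left(J \right)} = \sqrt{6 + 2 J}$
$\left(-10 + 33\right) 22 - 12 \left(-24 + \left(z{\left(E \right)} + 6\right)^{2}\right) = \left(-10 + 33\right) 22 - 12 \left(-24 + \left(\sqrt{6 + 2 \cdot 2} + 6\right)^{2}\right) = 23 \cdot 22 - 12 \left(-24 + \left(\sqrt{6 + 4} + 6\right)^{2}\right) = 506 - 12 \left(-24 + \left(\sqrt{10} + 6\right)^{2}\right) = 506 - 12 \left(-24 + \left(6 + \sqrt{10}\right)^{2}\right) = 506 + \left(288 - 12 \left(6 + \sqrt{10}\right)^{2}\right) = 794 - 12 \left(6 + \sqrt{10}\right)^{2}$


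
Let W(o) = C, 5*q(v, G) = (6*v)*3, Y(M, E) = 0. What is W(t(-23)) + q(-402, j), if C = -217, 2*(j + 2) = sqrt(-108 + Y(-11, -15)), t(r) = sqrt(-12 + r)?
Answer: -8321/5 ≈ -1664.2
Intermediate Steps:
j = -2 + 3*I*sqrt(3) (j = -2 + sqrt(-108 + 0)/2 = -2 + sqrt(-108)/2 = -2 + (6*I*sqrt(3))/2 = -2 + 3*I*sqrt(3) ≈ -2.0 + 5.1962*I)
q(v, G) = 18*v/5 (q(v, G) = ((6*v)*3)/5 = (18*v)/5 = 18*v/5)
W(o) = -217
W(t(-23)) + q(-402, j) = -217 + (18/5)*(-402) = -217 - 7236/5 = -8321/5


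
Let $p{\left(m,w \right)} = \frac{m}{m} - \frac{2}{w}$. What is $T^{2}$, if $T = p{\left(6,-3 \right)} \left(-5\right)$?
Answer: $\frac{625}{9} \approx 69.444$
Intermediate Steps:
$p{\left(m,w \right)} = 1 - \frac{2}{w}$
$T = - \frac{25}{3}$ ($T = \frac{-2 - 3}{-3} \left(-5\right) = \left(- \frac{1}{3}\right) \left(-5\right) \left(-5\right) = \frac{5}{3} \left(-5\right) = - \frac{25}{3} \approx -8.3333$)
$T^{2} = \left(- \frac{25}{3}\right)^{2} = \frac{625}{9}$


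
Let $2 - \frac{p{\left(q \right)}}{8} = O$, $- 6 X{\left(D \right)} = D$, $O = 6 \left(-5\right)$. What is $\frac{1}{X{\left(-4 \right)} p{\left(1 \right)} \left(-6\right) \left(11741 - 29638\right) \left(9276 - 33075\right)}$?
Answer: $- \frac{1}{436153039872} \approx -2.2928 \cdot 10^{-12}$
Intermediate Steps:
$O = -30$
$X{\left(D \right)} = - \frac{D}{6}$
$p{\left(q \right)} = 256$ ($p{\left(q \right)} = 16 - -240 = 16 + 240 = 256$)
$\frac{1}{X{\left(-4 \right)} p{\left(1 \right)} \left(-6\right) \left(11741 - 29638\right) \left(9276 - 33075\right)} = \frac{1}{\left(- \frac{1}{6}\right) \left(-4\right) 256 \left(-6\right) \left(11741 - 29638\right) \left(9276 - 33075\right)} = \frac{1}{\frac{2}{3} \cdot 256 \left(-6\right) \left(\left(-17897\right) \left(-23799\right)\right)} = \frac{1}{\frac{512}{3} \left(-6\right) 425930703} = \frac{1}{-1024} \cdot \frac{1}{425930703} = \left(- \frac{1}{1024}\right) \frac{1}{425930703} = - \frac{1}{436153039872}$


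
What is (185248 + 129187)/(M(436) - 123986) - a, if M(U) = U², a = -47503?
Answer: 57104323/1202 ≈ 47508.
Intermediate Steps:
(185248 + 129187)/(M(436) - 123986) - a = (185248 + 129187)/(436² - 123986) - 1*(-47503) = 314435/(190096 - 123986) + 47503 = 314435/66110 + 47503 = 314435*(1/66110) + 47503 = 5717/1202 + 47503 = 57104323/1202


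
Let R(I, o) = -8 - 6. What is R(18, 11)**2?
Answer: 196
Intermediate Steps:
R(I, o) = -14
R(18, 11)**2 = (-14)**2 = 196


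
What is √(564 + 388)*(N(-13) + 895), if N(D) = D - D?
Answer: 1790*√238 ≈ 27615.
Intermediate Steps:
N(D) = 0
√(564 + 388)*(N(-13) + 895) = √(564 + 388)*(0 + 895) = √952*895 = (2*√238)*895 = 1790*√238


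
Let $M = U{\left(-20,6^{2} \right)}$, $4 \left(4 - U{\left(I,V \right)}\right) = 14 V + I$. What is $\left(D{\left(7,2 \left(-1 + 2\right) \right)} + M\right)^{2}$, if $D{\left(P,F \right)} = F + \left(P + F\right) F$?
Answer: $9409$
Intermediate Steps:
$U{\left(I,V \right)} = 4 - \frac{7 V}{2} - \frac{I}{4}$ ($U{\left(I,V \right)} = 4 - \frac{14 V + I}{4} = 4 - \frac{I + 14 V}{4} = 4 - \left(\frac{I}{4} + \frac{7 V}{2}\right) = 4 - \frac{7 V}{2} - \frac{I}{4}$)
$M = -117$ ($M = 4 - \frac{7 \cdot 6^{2}}{2} - -5 = 4 - 126 + 5 = -117$)
$D{\left(P,F \right)} = F + F \left(F + P\right)$ ($D{\left(P,F \right)} = F + \left(F + P\right) F = F + F \left(F + P\right)$)
$\left(D{\left(7,2 \left(-1 + 2\right) \right)} + M\right)^{2} = \left(2 \left(-1 + 2\right) \left(1 + 2 \left(-1 + 2\right) + 7\right) - 117\right)^{2} = \left(2 \cdot 1 \left(1 + 2 \cdot 1 + 7\right) - 117\right)^{2} = \left(2 \left(1 + 2 + 7\right) - 117\right)^{2} = \left(2 \cdot 10 - 117\right)^{2} = \left(20 - 117\right)^{2} = \left(-97\right)^{2} = 9409$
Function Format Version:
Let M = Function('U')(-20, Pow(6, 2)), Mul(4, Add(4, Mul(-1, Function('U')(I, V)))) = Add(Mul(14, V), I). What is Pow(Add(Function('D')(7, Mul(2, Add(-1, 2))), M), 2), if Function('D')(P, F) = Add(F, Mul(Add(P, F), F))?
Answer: 9409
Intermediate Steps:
Function('U')(I, V) = Add(4, Mul(Rational(-7, 2), V), Mul(Rational(-1, 4), I)) (Function('U')(I, V) = Add(4, Mul(Rational(-1, 4), Add(Mul(14, V), I))) = Add(4, Mul(Rational(-1, 4), Add(I, Mul(14, V)))) = Add(4, Add(Mul(Rational(-7, 2), V), Mul(Rational(-1, 4), I))) = Add(4, Mul(Rational(-7, 2), V), Mul(Rational(-1, 4), I)))
M = -117 (M = Add(4, Mul(Rational(-7, 2), Pow(6, 2)), Mul(Rational(-1, 4), -20)) = Add(4, Mul(Rational(-7, 2), 36), 5) = Add(4, -126, 5) = -117)
Function('D')(P, F) = Add(F, Mul(F, Add(F, P))) (Function('D')(P, F) = Add(F, Mul(Add(F, P), F)) = Add(F, Mul(F, Add(F, P))))
Pow(Add(Function('D')(7, Mul(2, Add(-1, 2))), M), 2) = Pow(Add(Mul(Mul(2, Add(-1, 2)), Add(1, Mul(2, Add(-1, 2)), 7)), -117), 2) = Pow(Add(Mul(Mul(2, 1), Add(1, Mul(2, 1), 7)), -117), 2) = Pow(Add(Mul(2, Add(1, 2, 7)), -117), 2) = Pow(Add(Mul(2, 10), -117), 2) = Pow(Add(20, -117), 2) = Pow(-97, 2) = 9409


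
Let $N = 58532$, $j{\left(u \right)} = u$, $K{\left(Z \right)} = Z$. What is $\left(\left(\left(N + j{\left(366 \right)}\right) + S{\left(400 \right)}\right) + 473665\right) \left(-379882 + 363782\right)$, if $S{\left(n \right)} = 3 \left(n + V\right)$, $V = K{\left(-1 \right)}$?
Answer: $-8593536000$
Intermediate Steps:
$V = -1$
$S{\left(n \right)} = -3 + 3 n$ ($S{\left(n \right)} = 3 \left(n - 1\right) = 3 \left(-1 + n\right) = -3 + 3 n$)
$\left(\left(\left(N + j{\left(366 \right)}\right) + S{\left(400 \right)}\right) + 473665\right) \left(-379882 + 363782\right) = \left(\left(\left(58532 + 366\right) + \left(-3 + 3 \cdot 400\right)\right) + 473665\right) \left(-379882 + 363782\right) = \left(\left(58898 + \left(-3 + 1200\right)\right) + 473665\right) \left(-16100\right) = \left(\left(58898 + 1197\right) + 473665\right) \left(-16100\right) = \left(60095 + 473665\right) \left(-16100\right) = 533760 \left(-16100\right) = -8593536000$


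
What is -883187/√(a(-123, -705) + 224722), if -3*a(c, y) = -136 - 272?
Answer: -883187*√224858/224858 ≈ -1862.5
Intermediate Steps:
a(c, y) = 136 (a(c, y) = -(-136 - 272)/3 = -⅓*(-408) = 136)
-883187/√(a(-123, -705) + 224722) = -883187/√(136 + 224722) = -883187*√224858/224858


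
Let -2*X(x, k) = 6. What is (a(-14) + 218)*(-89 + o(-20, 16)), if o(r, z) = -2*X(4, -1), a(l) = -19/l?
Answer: -254893/14 ≈ -18207.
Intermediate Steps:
X(x, k) = -3 (X(x, k) = -1/2*6 = -3)
o(r, z) = 6 (o(r, z) = -2*(-3) = 6)
(a(-14) + 218)*(-89 + o(-20, 16)) = (-19/(-14) + 218)*(-89 + 6) = (-19*(-1/14) + 218)*(-83) = (19/14 + 218)*(-83) = (3071/14)*(-83) = -254893/14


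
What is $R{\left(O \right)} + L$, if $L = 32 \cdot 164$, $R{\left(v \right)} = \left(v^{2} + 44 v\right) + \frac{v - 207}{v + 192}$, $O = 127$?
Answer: $\frac{8601755}{319} \approx 26965.0$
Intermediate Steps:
$R{\left(v \right)} = v^{2} + 44 v + \frac{-207 + v}{192 + v}$ ($R{\left(v \right)} = \left(v^{2} + 44 v\right) + \frac{-207 + v}{192 + v} = v^{2} + 44 v + \frac{-207 + v}{192 + v}$)
$L = 5248$
$R{\left(O \right)} + L = \frac{-207 + 127^{3} + 236 \cdot 127^{2} + 8449 \cdot 127}{192 + 127} + 5248 = \frac{-207 + 2048383 + 236 \cdot 16129 + 1073023}{319} + 5248 = \frac{-207 + 2048383 + 3806444 + 1073023}{319} + 5248 = \frac{1}{319} \cdot 6927643 + 5248 = \frac{6927643}{319} + 5248 = \frac{8601755}{319}$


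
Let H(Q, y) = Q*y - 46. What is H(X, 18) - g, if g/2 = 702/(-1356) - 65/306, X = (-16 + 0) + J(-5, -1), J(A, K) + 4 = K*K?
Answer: -6682886/17289 ≈ -386.54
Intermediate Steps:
J(A, K) = -4 + K² (J(A, K) = -4 + K*K = -4 + K²)
X = -19 (X = (-16 + 0) + (-4 + (-1)²) = -16 + (-4 + 1) = -16 - 3 = -19)
g = -25246/17289 (g = 2*(702/(-1356) - 65/306) = 2*(702*(-1/1356) - 65*1/306) = 2*(-117/226 - 65/306) = 2*(-12623/17289) = -25246/17289 ≈ -1.4602)
H(Q, y) = -46 + Q*y
H(X, 18) - g = (-46 - 19*18) - 1*(-25246/17289) = (-46 - 342) + 25246/17289 = -388 + 25246/17289 = -6682886/17289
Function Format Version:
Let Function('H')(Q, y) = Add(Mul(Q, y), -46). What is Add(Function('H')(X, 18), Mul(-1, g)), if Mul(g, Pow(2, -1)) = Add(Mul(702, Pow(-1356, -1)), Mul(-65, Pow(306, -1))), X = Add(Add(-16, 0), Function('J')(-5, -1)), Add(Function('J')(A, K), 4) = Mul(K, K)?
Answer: Rational(-6682886, 17289) ≈ -386.54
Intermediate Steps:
Function('J')(A, K) = Add(-4, Pow(K, 2)) (Function('J')(A, K) = Add(-4, Mul(K, K)) = Add(-4, Pow(K, 2)))
X = -19 (X = Add(Add(-16, 0), Add(-4, Pow(-1, 2))) = Add(-16, Add(-4, 1)) = Add(-16, -3) = -19)
g = Rational(-25246, 17289) (g = Mul(2, Add(Mul(702, Pow(-1356, -1)), Mul(-65, Pow(306, -1)))) = Mul(2, Add(Mul(702, Rational(-1, 1356)), Mul(-65, Rational(1, 306)))) = Mul(2, Add(Rational(-117, 226), Rational(-65, 306))) = Mul(2, Rational(-12623, 17289)) = Rational(-25246, 17289) ≈ -1.4602)
Function('H')(Q, y) = Add(-46, Mul(Q, y))
Add(Function('H')(X, 18), Mul(-1, g)) = Add(Add(-46, Mul(-19, 18)), Mul(-1, Rational(-25246, 17289))) = Add(Add(-46, -342), Rational(25246, 17289)) = Add(-388, Rational(25246, 17289)) = Rational(-6682886, 17289)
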